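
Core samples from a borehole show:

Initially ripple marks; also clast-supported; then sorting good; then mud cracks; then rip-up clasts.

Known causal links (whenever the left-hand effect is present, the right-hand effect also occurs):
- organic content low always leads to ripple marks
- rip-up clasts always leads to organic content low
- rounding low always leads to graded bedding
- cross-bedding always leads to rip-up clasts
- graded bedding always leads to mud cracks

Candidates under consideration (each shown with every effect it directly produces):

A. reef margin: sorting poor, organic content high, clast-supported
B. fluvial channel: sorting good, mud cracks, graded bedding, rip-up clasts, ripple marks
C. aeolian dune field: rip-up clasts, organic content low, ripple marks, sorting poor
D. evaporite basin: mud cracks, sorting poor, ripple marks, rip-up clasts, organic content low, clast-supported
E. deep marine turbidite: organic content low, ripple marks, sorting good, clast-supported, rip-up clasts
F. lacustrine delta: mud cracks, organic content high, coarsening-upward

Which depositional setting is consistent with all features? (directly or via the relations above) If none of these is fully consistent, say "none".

none

Per-candidate check:
(A) reef margin — ripple marks ✗; clast-supported ✓; sorting good ✗; mud cracks ✗; rip-up clasts ✗
(B) fluvial channel — does not account for clast-supported
(C) aeolian dune field — ripple marks ✓; clast-supported ✗; sorting good ✗; mud cracks ✗; rip-up clasts ✓
(D) evaporite basin — fails on sorting good (predicts sorting poor, not sorting good)
(E) deep marine turbidite — ripple marks ✓; clast-supported ✓; sorting good ✓; mud cracks ✗; rip-up clasts ✓
(F) lacustrine delta — ripple marks ✗; clast-supported ✗; sorting good ✗; mud cracks ✓; rip-up clasts ✗
Every candidate fails on at least one observation.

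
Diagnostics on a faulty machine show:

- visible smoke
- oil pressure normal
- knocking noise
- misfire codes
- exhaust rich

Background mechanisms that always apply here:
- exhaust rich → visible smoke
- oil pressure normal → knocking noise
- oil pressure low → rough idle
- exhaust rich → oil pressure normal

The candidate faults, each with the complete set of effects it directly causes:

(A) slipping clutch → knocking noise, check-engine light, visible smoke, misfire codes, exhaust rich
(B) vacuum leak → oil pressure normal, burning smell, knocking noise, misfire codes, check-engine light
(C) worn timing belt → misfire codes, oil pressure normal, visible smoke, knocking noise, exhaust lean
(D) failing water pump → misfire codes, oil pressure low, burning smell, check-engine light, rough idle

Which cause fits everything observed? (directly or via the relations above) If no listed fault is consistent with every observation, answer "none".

Per-candidate check:
(A) slipping clutch — visible smoke match; oil pressure normal match (by exhaust rich → oil pressure normal); knocking noise match; misfire codes match; exhaust rich match
(B) vacuum leak — does not account for visible smoke, exhaust rich
(C) worn timing belt — fails on exhaust rich (predicts exhaust lean, not exhaust rich)
(D) failing water pump — fails on visible smoke, oil pressure normal, knocking noise, exhaust rich (predicts oil pressure low, not oil pressure normal)
(A) alone accounts for all the evidence.

A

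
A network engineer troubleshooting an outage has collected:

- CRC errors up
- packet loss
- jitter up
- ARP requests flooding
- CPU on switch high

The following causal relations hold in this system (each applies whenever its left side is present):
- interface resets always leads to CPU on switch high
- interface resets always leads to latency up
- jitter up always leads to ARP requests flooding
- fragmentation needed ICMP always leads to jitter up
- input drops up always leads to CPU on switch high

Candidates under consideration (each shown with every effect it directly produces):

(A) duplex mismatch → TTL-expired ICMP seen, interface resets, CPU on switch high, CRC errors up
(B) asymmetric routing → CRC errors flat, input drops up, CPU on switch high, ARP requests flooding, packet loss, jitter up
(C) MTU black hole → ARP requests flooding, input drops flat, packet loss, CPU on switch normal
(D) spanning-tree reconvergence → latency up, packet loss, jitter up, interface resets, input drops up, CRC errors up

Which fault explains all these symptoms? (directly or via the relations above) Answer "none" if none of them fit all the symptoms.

D

Per-candidate check:
(A) duplex mismatch — CRC errors up ✓; packet loss ✗; jitter up ✗; ARP requests flooding ✗; CPU on switch high ✓
(B) asymmetric routing — fails on CRC errors up (predicts CRC errors flat, not CRC errors up)
(C) MTU black hole — CRC errors up ✗; packet loss ✓; jitter up ✗; ARP requests flooding ✓; CPU on switch high ✗
(D) spanning-tree reconvergence — accounts for every observation (ARP requests flooding via jitter up → ARP requests flooding)
Only (D) is consistent with every observation.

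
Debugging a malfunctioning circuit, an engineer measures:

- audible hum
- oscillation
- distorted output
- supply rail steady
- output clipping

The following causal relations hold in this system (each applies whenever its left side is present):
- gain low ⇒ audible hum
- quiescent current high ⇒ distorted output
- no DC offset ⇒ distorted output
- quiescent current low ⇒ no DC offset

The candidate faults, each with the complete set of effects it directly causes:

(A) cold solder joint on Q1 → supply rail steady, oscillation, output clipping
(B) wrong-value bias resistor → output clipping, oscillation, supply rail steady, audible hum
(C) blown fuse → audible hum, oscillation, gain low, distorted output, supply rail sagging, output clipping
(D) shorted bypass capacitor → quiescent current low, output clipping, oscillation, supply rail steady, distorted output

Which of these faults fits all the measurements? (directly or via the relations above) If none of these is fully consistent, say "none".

none

For each candidate, compare predicted effects to what was observed:
(A) cold solder joint on Q1 — audible hum ✗; oscillation ✓; distorted output ✗; supply rail steady ✓; output clipping ✓
(B) wrong-value bias resistor — audible hum ✓; oscillation ✓; distorted output ✗; supply rail steady ✓; output clipping ✓
(C) blown fuse — audible hum ✓; oscillation ✓; distorted output ✓; supply rail steady ✗; output clipping ✓
(D) shorted bypass capacitor — does not account for audible hum
Every candidate fails on at least one observation.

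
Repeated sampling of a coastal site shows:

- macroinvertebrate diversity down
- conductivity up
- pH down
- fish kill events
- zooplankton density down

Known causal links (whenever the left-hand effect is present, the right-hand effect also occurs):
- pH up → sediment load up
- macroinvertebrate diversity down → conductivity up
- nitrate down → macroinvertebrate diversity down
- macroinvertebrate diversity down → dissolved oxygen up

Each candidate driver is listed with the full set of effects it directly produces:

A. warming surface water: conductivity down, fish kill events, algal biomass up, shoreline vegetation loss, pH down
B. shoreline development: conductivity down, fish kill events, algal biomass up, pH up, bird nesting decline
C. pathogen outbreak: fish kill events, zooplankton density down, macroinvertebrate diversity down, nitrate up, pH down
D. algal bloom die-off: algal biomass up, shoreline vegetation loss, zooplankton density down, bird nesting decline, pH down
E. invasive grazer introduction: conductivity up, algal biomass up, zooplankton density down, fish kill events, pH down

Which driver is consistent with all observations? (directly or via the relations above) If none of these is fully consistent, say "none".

For each candidate, compare predicted effects to what was observed:
(A) warming surface water — macroinvertebrate diversity down ✗; conductivity up ✗; pH down ✓; fish kill events ✓; zooplankton density down ✗
(B) shoreline development — macroinvertebrate diversity down ✗; conductivity up ✗; pH down ✗; fish kill events ✓; zooplankton density down ✗
(C) pathogen outbreak — accounts for every observation (conductivity up through macroinvertebrate diversity down → conductivity up)
(D) algal bloom die-off — does not account for macroinvertebrate diversity down, conductivity up, fish kill events
(E) invasive grazer introduction — does not account for macroinvertebrate diversity down
Only (C) is consistent with every observation.

C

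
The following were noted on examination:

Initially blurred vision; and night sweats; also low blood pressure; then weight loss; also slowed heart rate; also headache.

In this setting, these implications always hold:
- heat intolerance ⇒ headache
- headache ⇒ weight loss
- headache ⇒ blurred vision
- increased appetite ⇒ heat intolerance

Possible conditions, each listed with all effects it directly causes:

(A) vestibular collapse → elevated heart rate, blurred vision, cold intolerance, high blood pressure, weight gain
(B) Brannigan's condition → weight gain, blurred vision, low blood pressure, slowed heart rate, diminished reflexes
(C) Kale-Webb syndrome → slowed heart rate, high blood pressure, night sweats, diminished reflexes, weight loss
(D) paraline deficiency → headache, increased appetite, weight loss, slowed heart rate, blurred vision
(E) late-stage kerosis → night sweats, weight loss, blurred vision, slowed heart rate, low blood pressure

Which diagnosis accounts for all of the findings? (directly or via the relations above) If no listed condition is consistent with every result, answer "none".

For each candidate, compare predicted effects to what was observed:
(A) vestibular collapse — fails on night sweats, low blood pressure, weight loss, slowed heart rate, headache (predicts high blood pressure, not low blood pressure; predicts weight gain, not weight loss; predicts elevated heart rate, not slowed heart rate)
(B) Brannigan's condition — blurred vision yes; night sweats NO; low blood pressure yes; weight loss NO; slowed heart rate yes; headache NO
(C) Kale-Webb syndrome — blurred vision NO; night sweats yes; low blood pressure NO; weight loss yes; slowed heart rate yes; headache NO
(D) paraline deficiency — does not account for night sweats, low blood pressure
(E) late-stage kerosis — blurred vision yes; night sweats yes; low blood pressure yes; weight loss yes; slowed heart rate yes; headache NO
None of the listed candidates fits everything.

none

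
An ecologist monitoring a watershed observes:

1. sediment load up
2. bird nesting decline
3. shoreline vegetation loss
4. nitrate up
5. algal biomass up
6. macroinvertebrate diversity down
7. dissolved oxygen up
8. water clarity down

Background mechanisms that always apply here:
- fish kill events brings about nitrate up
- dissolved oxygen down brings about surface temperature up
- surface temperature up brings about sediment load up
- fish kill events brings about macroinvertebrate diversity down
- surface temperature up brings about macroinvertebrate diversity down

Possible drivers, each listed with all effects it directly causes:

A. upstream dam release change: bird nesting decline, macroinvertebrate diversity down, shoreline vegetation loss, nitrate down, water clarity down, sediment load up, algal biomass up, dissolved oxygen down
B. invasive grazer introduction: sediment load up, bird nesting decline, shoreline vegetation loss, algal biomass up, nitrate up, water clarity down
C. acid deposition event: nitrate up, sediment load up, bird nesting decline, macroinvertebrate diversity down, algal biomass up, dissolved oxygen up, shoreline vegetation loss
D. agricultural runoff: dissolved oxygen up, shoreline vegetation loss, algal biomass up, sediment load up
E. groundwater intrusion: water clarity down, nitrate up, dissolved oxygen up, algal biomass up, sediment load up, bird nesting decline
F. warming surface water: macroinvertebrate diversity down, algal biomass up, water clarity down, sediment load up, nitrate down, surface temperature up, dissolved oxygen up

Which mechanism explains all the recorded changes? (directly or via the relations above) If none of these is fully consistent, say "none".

none

For each candidate, compare predicted effects to what was observed:
(A) upstream dam release change — sediment load up +; bird nesting decline +; shoreline vegetation loss +; nitrate up -; algal biomass up +; macroinvertebrate diversity down +; dissolved oxygen up -; water clarity down +
(B) invasive grazer introduction — does not account for macroinvertebrate diversity down, dissolved oxygen up
(C) acid deposition event — does not account for water clarity down
(D) agricultural runoff — does not account for bird nesting decline, nitrate up, macroinvertebrate diversity down, water clarity down
(E) groundwater intrusion — sediment load up +; bird nesting decline +; shoreline vegetation loss -; nitrate up +; algal biomass up +; macroinvertebrate diversity down -; dissolved oxygen up +; water clarity down +
(F) warming surface water — fails on bird nesting decline, shoreline vegetation loss, nitrate up (predicts nitrate down, not nitrate up)
No candidate is consistent with all observations.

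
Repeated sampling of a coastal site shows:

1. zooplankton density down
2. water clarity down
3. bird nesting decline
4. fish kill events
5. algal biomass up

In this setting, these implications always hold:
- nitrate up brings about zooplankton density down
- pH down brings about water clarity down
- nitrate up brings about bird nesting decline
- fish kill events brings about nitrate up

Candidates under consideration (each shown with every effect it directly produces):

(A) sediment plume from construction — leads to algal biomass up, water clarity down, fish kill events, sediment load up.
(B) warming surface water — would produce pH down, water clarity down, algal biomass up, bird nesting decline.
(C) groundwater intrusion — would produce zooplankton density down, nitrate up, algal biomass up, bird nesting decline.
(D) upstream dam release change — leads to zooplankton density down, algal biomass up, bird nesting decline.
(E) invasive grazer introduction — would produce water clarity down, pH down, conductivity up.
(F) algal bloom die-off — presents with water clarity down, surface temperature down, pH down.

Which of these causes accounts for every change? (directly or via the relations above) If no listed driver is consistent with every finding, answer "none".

Checking each candidate against the observations:
(A) sediment plume from construction — zooplankton density down + (via fish kill events → nitrate up → zooplankton density down); water clarity down +; bird nesting decline + (via fish kill events → nitrate up → bird nesting decline); fish kill events +; algal biomass up +
(B) warming surface water — zooplankton density down -; water clarity down +; bird nesting decline +; fish kill events -; algal biomass up +
(C) groundwater intrusion — does not account for water clarity down, fish kill events
(D) upstream dam release change — zooplankton density down +; water clarity down -; bird nesting decline +; fish kill events -; algal biomass up +
(E) invasive grazer introduction — does not account for zooplankton density down, bird nesting decline, fish kill events, algal biomass up
(F) algal bloom die-off — zooplankton density down -; water clarity down +; bird nesting decline -; fish kill events -; algal biomass up -
Only (A) is consistent with every observation.

A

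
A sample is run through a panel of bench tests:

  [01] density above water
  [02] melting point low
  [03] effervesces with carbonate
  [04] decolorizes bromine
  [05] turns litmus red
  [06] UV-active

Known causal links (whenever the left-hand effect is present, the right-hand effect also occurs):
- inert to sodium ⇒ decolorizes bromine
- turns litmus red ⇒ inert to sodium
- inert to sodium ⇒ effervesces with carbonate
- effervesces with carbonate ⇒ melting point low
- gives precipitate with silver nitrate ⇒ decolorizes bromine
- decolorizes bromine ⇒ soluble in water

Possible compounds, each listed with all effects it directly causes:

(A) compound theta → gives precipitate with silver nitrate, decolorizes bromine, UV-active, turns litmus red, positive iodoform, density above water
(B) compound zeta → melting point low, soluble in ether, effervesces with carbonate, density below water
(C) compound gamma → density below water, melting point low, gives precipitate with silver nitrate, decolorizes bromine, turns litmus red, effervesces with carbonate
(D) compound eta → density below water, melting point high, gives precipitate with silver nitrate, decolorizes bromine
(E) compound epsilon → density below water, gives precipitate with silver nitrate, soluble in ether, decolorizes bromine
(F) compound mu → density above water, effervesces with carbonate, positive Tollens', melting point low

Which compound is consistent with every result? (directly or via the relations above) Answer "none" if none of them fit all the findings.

For each candidate, compare predicted effects to what was observed:
(A) compound theta — density above water +; melting point low + (through turns litmus red → inert to sodium → effervesces with carbonate → melting point low); effervesces with carbonate + (through turns litmus red → inert to sodium → effervesces with carbonate); decolorizes bromine +; turns litmus red +; UV-active +
(B) compound zeta — density above water -; melting point low +; effervesces with carbonate +; decolorizes bromine -; turns litmus red -; UV-active -
(C) compound gamma — density above water -; melting point low +; effervesces with carbonate +; decolorizes bromine +; turns litmus red +; UV-active -
(D) compound eta — density above water -; melting point low -; effervesces with carbonate -; decolorizes bromine +; turns litmus red -; UV-active -
(E) compound epsilon — density above water -; melting point low -; effervesces with carbonate -; decolorizes bromine +; turns litmus red -; UV-active -
(F) compound mu — does not account for decolorizes bromine, turns litmus red, UV-active
Only (A) is consistent with every observation.

A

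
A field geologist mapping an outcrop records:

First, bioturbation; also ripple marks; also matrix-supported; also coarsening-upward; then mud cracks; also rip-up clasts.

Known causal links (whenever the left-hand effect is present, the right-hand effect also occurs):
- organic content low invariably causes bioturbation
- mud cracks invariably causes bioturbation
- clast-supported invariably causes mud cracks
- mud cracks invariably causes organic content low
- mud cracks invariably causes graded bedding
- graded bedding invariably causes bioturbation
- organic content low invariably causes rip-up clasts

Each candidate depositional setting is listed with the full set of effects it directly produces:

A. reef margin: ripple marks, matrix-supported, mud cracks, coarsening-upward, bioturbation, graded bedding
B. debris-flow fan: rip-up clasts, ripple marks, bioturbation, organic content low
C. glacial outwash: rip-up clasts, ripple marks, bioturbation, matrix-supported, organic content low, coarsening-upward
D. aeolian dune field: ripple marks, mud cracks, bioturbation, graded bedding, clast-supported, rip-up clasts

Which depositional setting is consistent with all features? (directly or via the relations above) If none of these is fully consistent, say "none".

A

Per-candidate check:
(A) reef margin — bioturbation yes; ripple marks yes; matrix-supported yes; coarsening-upward yes; mud cracks yes; rip-up clasts yes (through mud cracks → organic content low → rip-up clasts)
(B) debris-flow fan — bioturbation yes; ripple marks yes; matrix-supported NO; coarsening-upward NO; mud cracks NO; rip-up clasts yes
(C) glacial outwash — does not account for mud cracks
(D) aeolian dune field — bioturbation yes; ripple marks yes; matrix-supported NO; coarsening-upward NO; mud cracks yes; rip-up clasts yes
(A) is the only candidate with no mismatches.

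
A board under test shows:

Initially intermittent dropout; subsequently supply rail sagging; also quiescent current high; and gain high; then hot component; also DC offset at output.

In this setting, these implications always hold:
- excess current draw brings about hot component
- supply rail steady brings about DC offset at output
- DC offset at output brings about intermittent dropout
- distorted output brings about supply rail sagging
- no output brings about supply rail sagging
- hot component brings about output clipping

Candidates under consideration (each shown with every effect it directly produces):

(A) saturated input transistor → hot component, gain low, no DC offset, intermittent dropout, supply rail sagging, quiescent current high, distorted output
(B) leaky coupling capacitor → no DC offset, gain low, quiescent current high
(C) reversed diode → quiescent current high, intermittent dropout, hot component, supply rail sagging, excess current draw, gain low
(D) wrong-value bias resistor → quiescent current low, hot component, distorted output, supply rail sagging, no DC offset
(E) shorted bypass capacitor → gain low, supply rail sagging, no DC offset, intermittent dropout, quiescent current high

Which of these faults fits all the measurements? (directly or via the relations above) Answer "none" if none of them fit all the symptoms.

Per-candidate check:
(A) saturated input transistor — fails on gain high, DC offset at output (predicts gain low, not gain high; predicts no DC offset, not DC offset at output)
(B) leaky coupling capacitor — intermittent dropout ✗; supply rail sagging ✗; quiescent current high ✓; gain high ✗; hot component ✗; DC offset at output ✗
(C) reversed diode — fails on gain high, DC offset at output (predicts gain low, not gain high)
(D) wrong-value bias resistor — fails on intermittent dropout, quiescent current high, gain high, DC offset at output (predicts quiescent current low, not quiescent current high; predicts no DC offset, not DC offset at output)
(E) shorted bypass capacitor — intermittent dropout ✓; supply rail sagging ✓; quiescent current high ✓; gain high ✗; hot component ✗; DC offset at output ✗
None of the listed candidates fits everything.

none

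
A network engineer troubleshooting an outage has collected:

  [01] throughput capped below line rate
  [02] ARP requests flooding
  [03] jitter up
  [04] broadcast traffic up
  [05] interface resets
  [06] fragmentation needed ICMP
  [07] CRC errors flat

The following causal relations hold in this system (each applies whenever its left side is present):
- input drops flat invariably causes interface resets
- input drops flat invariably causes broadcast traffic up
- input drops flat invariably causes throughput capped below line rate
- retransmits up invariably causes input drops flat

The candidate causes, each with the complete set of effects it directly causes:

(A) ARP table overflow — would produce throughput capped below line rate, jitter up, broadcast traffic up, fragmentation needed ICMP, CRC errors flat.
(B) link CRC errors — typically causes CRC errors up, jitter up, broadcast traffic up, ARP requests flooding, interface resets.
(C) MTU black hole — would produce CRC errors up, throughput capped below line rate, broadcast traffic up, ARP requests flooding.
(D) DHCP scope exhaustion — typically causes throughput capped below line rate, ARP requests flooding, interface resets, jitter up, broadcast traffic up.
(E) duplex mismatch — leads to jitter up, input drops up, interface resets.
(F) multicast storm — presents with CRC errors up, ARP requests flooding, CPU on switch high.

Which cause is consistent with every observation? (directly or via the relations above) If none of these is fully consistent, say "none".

Testing each hypothesis:
(A) ARP table overflow — throughput capped below line rate +; ARP requests flooding -; jitter up +; broadcast traffic up +; interface resets -; fragmentation needed ICMP +; CRC errors flat +
(B) link CRC errors — fails on throughput capped below line rate, fragmentation needed ICMP, CRC errors flat (predicts CRC errors up, not CRC errors flat)
(C) MTU black hole — throughput capped below line rate +; ARP requests flooding +; jitter up -; broadcast traffic up +; interface resets -; fragmentation needed ICMP -; CRC errors flat -
(D) DHCP scope exhaustion — throughput capped below line rate +; ARP requests flooding +; jitter up +; broadcast traffic up +; interface resets +; fragmentation needed ICMP -; CRC errors flat -
(E) duplex mismatch — throughput capped below line rate -; ARP requests flooding -; jitter up +; broadcast traffic up -; interface resets +; fragmentation needed ICMP -; CRC errors flat -
(F) multicast storm — throughput capped below line rate -; ARP requests flooding +; jitter up -; broadcast traffic up -; interface resets -; fragmentation needed ICMP -; CRC errors flat -
Every candidate fails on at least one observation.

none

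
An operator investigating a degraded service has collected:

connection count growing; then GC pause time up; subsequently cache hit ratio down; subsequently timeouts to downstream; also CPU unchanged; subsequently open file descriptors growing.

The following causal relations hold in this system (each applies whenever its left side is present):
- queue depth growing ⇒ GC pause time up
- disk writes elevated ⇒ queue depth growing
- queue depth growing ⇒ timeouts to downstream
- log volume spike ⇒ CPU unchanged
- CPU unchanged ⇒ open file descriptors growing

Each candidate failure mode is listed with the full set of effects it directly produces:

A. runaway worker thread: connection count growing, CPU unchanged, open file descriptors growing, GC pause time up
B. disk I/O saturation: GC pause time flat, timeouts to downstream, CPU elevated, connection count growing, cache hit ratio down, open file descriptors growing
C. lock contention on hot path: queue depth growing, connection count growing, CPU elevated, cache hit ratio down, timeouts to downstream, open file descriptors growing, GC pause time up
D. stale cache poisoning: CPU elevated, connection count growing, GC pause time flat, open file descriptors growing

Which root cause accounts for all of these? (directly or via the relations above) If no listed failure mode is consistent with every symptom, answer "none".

none

Testing each hypothesis:
(A) runaway worker thread — connection count growing +; GC pause time up +; cache hit ratio down -; timeouts to downstream -; CPU unchanged +; open file descriptors growing +
(B) disk I/O saturation — fails on GC pause time up, CPU unchanged (predicts GC pause time flat, not GC pause time up; predicts CPU elevated, not CPU unchanged)
(C) lock contention on hot path — connection count growing +; GC pause time up +; cache hit ratio down +; timeouts to downstream +; CPU unchanged -; open file descriptors growing +
(D) stale cache poisoning — fails on GC pause time up, cache hit ratio down, timeouts to downstream, CPU unchanged (predicts GC pause time flat, not GC pause time up; predicts CPU elevated, not CPU unchanged)
No candidate is consistent with all observations.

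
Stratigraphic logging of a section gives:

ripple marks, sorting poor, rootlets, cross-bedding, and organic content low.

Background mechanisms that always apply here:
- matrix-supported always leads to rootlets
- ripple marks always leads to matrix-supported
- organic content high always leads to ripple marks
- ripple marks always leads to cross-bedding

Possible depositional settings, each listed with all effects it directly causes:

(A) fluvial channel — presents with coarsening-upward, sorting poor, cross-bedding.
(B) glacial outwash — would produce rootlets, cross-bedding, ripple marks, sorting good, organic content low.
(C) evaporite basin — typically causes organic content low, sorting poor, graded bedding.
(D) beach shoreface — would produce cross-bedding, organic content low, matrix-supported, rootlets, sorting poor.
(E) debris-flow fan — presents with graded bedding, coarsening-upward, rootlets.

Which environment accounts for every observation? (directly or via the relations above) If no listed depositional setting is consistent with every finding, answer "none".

Testing each hypothesis:
(A) fluvial channel — ripple marks ✗; sorting poor ✓; rootlets ✗; cross-bedding ✓; organic content low ✗
(B) glacial outwash — ripple marks ✓; sorting poor ✗; rootlets ✓; cross-bedding ✓; organic content low ✓
(C) evaporite basin — ripple marks ✗; sorting poor ✓; rootlets ✗; cross-bedding ✗; organic content low ✓
(D) beach shoreface — ripple marks ✗; sorting poor ✓; rootlets ✓; cross-bedding ✓; organic content low ✓
(E) debris-flow fan — ripple marks ✗; sorting poor ✗; rootlets ✓; cross-bedding ✗; organic content low ✗
Every candidate fails on at least one observation.

none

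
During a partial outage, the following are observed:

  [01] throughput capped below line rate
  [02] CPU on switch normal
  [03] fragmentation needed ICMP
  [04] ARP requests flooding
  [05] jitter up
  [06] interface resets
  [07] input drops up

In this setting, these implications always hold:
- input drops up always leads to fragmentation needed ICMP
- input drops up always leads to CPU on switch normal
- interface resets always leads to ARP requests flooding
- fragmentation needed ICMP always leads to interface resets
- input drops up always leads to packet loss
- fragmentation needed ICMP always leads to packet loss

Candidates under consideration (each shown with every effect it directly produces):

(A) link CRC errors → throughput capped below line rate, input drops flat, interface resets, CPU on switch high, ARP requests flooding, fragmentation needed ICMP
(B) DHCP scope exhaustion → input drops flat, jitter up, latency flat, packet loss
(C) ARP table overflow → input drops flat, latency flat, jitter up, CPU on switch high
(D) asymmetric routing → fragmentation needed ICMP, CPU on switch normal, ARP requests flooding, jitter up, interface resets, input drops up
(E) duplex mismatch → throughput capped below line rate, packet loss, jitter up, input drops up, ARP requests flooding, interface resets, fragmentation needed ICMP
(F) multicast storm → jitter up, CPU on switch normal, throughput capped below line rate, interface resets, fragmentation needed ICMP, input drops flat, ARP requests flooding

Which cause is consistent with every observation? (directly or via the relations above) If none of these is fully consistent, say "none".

Per-candidate check:
(A) link CRC errors — fails on CPU on switch normal, jitter up, input drops up (predicts CPU on switch high, not CPU on switch normal; predicts input drops flat, not input drops up)
(B) DHCP scope exhaustion — fails on throughput capped below line rate, CPU on switch normal, fragmentation needed ICMP, ARP requests flooding, interface resets, input drops up (predicts input drops flat, not input drops up)
(C) ARP table overflow — fails on throughput capped below line rate, CPU on switch normal, fragmentation needed ICMP, ARP requests flooding, interface resets, input drops up (predicts CPU on switch high, not CPU on switch normal; predicts input drops flat, not input drops up)
(D) asymmetric routing — does not account for throughput capped below line rate
(E) duplex mismatch — accounts for every observation (CPU on switch normal via input drops up → CPU on switch normal)
(F) multicast storm — throughput capped below line rate +; CPU on switch normal +; fragmentation needed ICMP +; ARP requests flooding +; jitter up +; interface resets +; input drops up -
(E) is the only candidate with no mismatches.

E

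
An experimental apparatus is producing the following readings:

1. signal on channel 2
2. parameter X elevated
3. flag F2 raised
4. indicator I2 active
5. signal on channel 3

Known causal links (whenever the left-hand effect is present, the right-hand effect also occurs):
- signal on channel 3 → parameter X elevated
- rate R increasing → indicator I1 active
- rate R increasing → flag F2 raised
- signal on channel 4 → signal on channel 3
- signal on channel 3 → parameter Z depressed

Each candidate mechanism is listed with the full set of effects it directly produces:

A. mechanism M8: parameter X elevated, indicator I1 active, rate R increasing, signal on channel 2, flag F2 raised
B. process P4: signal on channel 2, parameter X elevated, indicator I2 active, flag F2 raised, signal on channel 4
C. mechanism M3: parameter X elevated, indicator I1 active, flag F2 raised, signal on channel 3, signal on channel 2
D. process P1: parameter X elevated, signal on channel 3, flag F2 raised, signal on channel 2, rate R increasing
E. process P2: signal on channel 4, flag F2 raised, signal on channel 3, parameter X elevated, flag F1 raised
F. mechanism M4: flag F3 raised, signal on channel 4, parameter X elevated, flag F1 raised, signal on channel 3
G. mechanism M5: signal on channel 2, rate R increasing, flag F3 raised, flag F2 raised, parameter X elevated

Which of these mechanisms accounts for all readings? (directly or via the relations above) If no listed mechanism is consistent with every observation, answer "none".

B

Checking each candidate against the observations:
(A) mechanism M8 — does not account for indicator I2 active, signal on channel 3
(B) process P4 — signal on channel 2 ✓; parameter X elevated ✓; flag F2 raised ✓; indicator I2 active ✓; signal on channel 3 ✓ (via signal on channel 4 → signal on channel 3)
(C) mechanism M3 — does not account for indicator I2 active
(D) process P1 — signal on channel 2 ✓; parameter X elevated ✓; flag F2 raised ✓; indicator I2 active ✗; signal on channel 3 ✓
(E) process P2 — signal on channel 2 ✗; parameter X elevated ✓; flag F2 raised ✓; indicator I2 active ✗; signal on channel 3 ✓
(F) mechanism M4 — does not account for signal on channel 2, flag F2 raised, indicator I2 active
(G) mechanism M5 — does not account for indicator I2 active, signal on channel 3
(B) is the only candidate with no mismatches.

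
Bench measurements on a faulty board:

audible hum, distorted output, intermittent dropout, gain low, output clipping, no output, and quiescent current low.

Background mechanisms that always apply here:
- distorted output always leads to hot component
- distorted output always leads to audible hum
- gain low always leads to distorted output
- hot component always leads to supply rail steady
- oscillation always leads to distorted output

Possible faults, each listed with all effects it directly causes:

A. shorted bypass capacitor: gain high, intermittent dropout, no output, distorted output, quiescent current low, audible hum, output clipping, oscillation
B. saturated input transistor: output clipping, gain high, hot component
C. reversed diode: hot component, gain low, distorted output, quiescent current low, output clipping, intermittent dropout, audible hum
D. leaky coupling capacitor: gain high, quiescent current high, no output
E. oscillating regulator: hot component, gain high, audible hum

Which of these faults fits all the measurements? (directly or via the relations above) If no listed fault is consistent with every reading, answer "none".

For each candidate, compare predicted effects to what was observed:
(A) shorted bypass capacitor — audible hum yes; distorted output yes; intermittent dropout yes; gain low NO; output clipping yes; no output yes; quiescent current low yes
(B) saturated input transistor — fails on audible hum, distorted output, intermittent dropout, gain low, no output, quiescent current low (predicts gain high, not gain low)
(C) reversed diode — audible hum yes; distorted output yes; intermittent dropout yes; gain low yes; output clipping yes; no output NO; quiescent current low yes
(D) leaky coupling capacitor — fails on audible hum, distorted output, intermittent dropout, gain low, output clipping, quiescent current low (predicts gain high, not gain low; predicts quiescent current high, not quiescent current low)
(E) oscillating regulator — fails on distorted output, intermittent dropout, gain low, output clipping, no output, quiescent current low (predicts gain high, not gain low)
Every candidate fails on at least one observation.

none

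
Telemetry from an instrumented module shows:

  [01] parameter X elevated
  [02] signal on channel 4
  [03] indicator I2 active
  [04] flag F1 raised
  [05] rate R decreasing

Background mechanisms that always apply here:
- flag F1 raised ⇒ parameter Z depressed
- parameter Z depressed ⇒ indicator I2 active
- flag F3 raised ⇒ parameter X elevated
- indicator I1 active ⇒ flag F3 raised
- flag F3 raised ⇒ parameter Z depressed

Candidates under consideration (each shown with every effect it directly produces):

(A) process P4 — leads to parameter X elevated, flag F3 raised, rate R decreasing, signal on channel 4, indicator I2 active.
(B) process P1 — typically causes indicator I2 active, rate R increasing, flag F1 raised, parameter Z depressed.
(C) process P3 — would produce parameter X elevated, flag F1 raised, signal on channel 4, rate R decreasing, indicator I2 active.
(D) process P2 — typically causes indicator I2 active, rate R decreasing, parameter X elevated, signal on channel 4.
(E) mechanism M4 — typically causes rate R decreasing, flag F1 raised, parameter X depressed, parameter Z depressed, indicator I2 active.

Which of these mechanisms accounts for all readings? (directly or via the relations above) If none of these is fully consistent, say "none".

For each candidate, compare predicted effects to what was observed:
(A) process P4 — parameter X elevated +; signal on channel 4 +; indicator I2 active +; flag F1 raised -; rate R decreasing +
(B) process P1 — fails on parameter X elevated, signal on channel 4, rate R decreasing (predicts rate R increasing, not rate R decreasing)
(C) process P3 — parameter X elevated +; signal on channel 4 +; indicator I2 active +; flag F1 raised +; rate R decreasing +
(D) process P2 — parameter X elevated +; signal on channel 4 +; indicator I2 active +; flag F1 raised -; rate R decreasing +
(E) mechanism M4 — parameter X elevated -; signal on channel 4 -; indicator I2 active +; flag F1 raised +; rate R decreasing +
(C) is the only candidate with no mismatches.

C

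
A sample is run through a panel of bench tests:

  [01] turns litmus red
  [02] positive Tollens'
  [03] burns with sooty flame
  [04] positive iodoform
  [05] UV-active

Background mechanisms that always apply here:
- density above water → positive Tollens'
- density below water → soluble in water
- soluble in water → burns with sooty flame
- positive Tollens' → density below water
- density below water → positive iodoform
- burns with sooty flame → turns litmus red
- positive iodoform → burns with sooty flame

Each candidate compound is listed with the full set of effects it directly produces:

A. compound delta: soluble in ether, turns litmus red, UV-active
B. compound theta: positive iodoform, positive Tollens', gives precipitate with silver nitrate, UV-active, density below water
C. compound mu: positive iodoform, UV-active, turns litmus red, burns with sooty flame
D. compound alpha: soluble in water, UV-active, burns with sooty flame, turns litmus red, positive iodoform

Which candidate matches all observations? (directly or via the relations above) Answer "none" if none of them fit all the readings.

B

Testing each hypothesis:
(A) compound delta — does not account for positive Tollens', burns with sooty flame, positive iodoform
(B) compound theta — turns litmus red ✓ (by positive iodoform → burns with sooty flame → turns litmus red); positive Tollens' ✓; burns with sooty flame ✓ (by positive iodoform → burns with sooty flame); positive iodoform ✓; UV-active ✓
(C) compound mu — does not account for positive Tollens'
(D) compound alpha — turns litmus red ✓; positive Tollens' ✗; burns with sooty flame ✓; positive iodoform ✓; UV-active ✓
(B) alone accounts for all the evidence.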